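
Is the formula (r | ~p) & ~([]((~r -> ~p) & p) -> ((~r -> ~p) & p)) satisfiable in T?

1. (r | ~p) & ~([]((~r -> ~p) & p) -> ((~r -> ~p) & p)), w0
2. r | ~p, w0   [&-rule on 1]
3. ~([]((~r -> ~p) & p) -> ((~r -> ~p) & p)), w0   [&-rule on 1]
4. []((~r -> ~p) & p), w0   [~->-rule on 3]
5. ~((~r -> ~p) & p), w0   [~->-rule on 3]
6. (~r -> ~p) & p, w0   [[]-rule on 4 via w0Rw0]
7. ~r -> ~p, w0   [&-rule on 6]
8. p, w0   [&-rule on 6]
9. r, w0   [|-rule on 2 (branches; this branch)]
10. ~(~r -> ~p), w0   [~&-rule on 5 (branches; this branch)]
11. ~r, w0   [~->-rule on 10]
Accessibility: w0Rw0
Branch closes: r and ~r both at w0.
All branches of the tableau close; one closing branch shown above.

Unsatisfiable (every branch closes)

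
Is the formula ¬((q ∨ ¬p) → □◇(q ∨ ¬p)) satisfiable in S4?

Satisfiable

1. ¬((q ∨ ¬p) → □◇(q ∨ ¬p)), w0
2. q ∨ ¬p, w0
3. ¬□◇(q ∨ ¬p), w0
4. ¬p, w0
5. ¬◇(q ∨ ¬p), w1
6. ¬(q ∨ ¬p), w1
7. ¬q, w1
8. p, w1
Accessibility: w0Rw0, w0Rw1, w1Rw1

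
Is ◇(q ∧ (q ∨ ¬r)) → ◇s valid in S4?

Tableau for the negation ¬(◇(q ∧ (q ∨ ¬r)) → ◇s):
1. ¬(◇(q ∧ (q ∨ ¬r)) → ◇s), 0
2. ◇(q ∧ (q ∨ ¬r)), 0
3. ¬◇s, 0
4. ¬s, 0
5. q ∧ (q ∨ ¬r), 1
6. q, 1
7. q ∨ ¬r, 1
8. ¬s, 1
9. ¬r, 1
Accessibility: 0R0, 0R1, 1R1
The negation has an open branch (countermodel exists).

No, not valid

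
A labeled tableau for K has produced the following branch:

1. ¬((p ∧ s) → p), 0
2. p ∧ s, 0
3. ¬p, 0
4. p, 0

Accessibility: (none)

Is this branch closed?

Yes, closed

Both p and ¬p appear at 0.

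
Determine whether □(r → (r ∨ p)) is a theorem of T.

Valid in T

Tableau for the negation ¬□(r → (r ∨ p)):
1. ¬□(r → (r ∨ p)), u
2. ¬(r → (r ∨ p)), v   [¬□-rule on 1: fresh world v, uRv]
3. r, v   [¬→-rule on 2]
4. ¬(r ∨ p), v   [¬→-rule on 2]
5. ¬r, v   [¬∨-rule on 4]
6. ¬p, v   [¬∨-rule on 4]
Accessibility: uRu, uRv, vRv
Branch closes: r and ¬r both at v.
All branches of the negation close; one closing branch shown above.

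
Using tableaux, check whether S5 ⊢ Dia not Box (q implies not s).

Tableau for the negation not Dia not Box (q implies not s):
1. not Dia not Box (q implies not s), 0
2. Box (q implies not s), 0
3. q implies not s, 0
4. not s, 0
Accessibility: 0R0
The negation has an open branch (countermodel exists).

Not valid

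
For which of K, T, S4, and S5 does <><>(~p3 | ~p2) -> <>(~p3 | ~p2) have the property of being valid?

S4-tableau for the negation ~(<><>(~p3 | ~p2) -> <>(~p3 | ~p2)):
1. ~(<><>(~p3 | ~p2) -> <>(~p3 | ~p2)), 0
2. <><>(~p3 | ~p2), 0
3. ~<>(~p3 | ~p2), 0
4. ~(~p3 | ~p2), 0
5. p3, 0
6. p2, 0
7. <>(~p3 | ~p2), 1
8. ~(~p3 | ~p2), 1
9. p3, 1
10. p2, 1
11. ~p3 | ~p2, 2
12. ~(~p3 | ~p2), 2
13. p3, 2
14. p2, 2
15. ~p2, 2
Accessibility: 0R0, 0R1, 0R2, 1R1, 1R2, 2R2
Branch closes: p2 and ~p2 both at 2.
Every branch closes (one shown): valid in S4, hence also in S5 (every theorem of S4 is a theorem of S5).
T-tableau for the negation ~(<><>(~p3 | ~p2) -> <>(~p3 | ~p2)):
1. ~(<><>(~p3 | ~p2) -> <>(~p3 | ~p2)), 0
2. <><>(~p3 | ~p2), 0
3. ~<>(~p3 | ~p2), 0
4. ~(~p3 | ~p2), 0
5. p3, 0
6. p2, 0
7. <>(~p3 | ~p2), 1
8. ~(~p3 | ~p2), 1
9. p3, 1
10. p2, 1
11. ~p3 | ~p2, 2
12. ~p2, 2
Accessibility: 0R0, 0R1, 1R1, 1R2, 2R2
Complete open branch: countermodel on a T-frame, so not valid in T, nor in K (the same frame is also a K-frame).

S4, S5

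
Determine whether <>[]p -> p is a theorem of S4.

Tableau for the negation ~(<>[]p -> p):
1. ~(<>[]p -> p), 0
2. <>[]p, 0
3. ~p, 0
4. []p, 1
5. p, 1
Accessibility: 0R0, 0R1, 1R1
The negation has an open branch (countermodel exists).

Invalid (countermodel exists)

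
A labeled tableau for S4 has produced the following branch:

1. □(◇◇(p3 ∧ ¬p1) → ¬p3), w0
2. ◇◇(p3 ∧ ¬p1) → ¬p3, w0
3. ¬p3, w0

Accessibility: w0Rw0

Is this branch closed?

Not closed

No world carries both an atom and its negation.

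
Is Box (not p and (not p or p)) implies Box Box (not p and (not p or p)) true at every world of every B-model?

Tableau for the negation not (Box (not p and (not p or p)) implies Box Box (not p and (not p or p))):
1. not (Box (not p and (not p or p)) implies Box Box (not p and (not p or p))), 0
2. Box (not p and (not p or p)), 0
3. not Box Box (not p and (not p or p)), 0
4. not p and (not p or p), 0
5. not p, 0
6. not p or p, 0
7. not Box (not p and (not p or p)), 1
8. not p and (not p or p), 1
9. not p, 1
10. not p or p, 1
11. not (not p and (not p or p)), 2
12. p, 2
Accessibility: 0R0, 0R1, 1R0, 1R1, 1R2, 2R1, 2R2
The negation has an open branch (countermodel exists).

Not valid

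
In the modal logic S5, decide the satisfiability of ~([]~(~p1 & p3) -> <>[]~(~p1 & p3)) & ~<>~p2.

1. ~([]~(~p1 & p3) -> <>[]~(~p1 & p3)) & ~<>~p2, u
2. ~([]~(~p1 & p3) -> <>[]~(~p1 & p3)), u
3. ~<>~p2, u
4. []~(~p1 & p3), u
5. ~<>[]~(~p1 & p3), u
6. p2, u
7. ~(~p1 & p3), u
8. ~[]~(~p1 & p3), u
9. ~p3, u
10. ~p1 & p3, v
11. ~p1, v
12. p3, v
13. p2, v
14. ~(~p1 & p3), v
15. ~[]~(~p1 & p3), v
16. ~p3, v
Accessibility: uRu, uRv, vRu, vRv
Branch closes: p3 and ~p3 both at v.
Every branch closes; the branch above is one of them.

No, unsatisfiable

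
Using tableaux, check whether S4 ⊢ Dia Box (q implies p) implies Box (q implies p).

Tableau for the negation not (Dia Box (q implies p) implies Box (q implies p)):
1. not (Dia Box (q implies p) implies Box (q implies p)), 0
2. Dia Box (q implies p), 0
3. not Box (q implies p), 0
4. Box (q implies p), 1
5. q implies p, 1
6. p, 1
7. not (q implies p), 2
8. q, 2
9. not p, 2
Accessibility: 0R0, 0R1, 0R2, 1R1, 2R2
The negation has an open branch (countermodel exists).

Invalid (countermodel exists)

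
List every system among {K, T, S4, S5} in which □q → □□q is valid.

S4, S5

S4-tableau for the negation ¬(□q → □□q):
1. ¬(□q → □□q), u
2. □q, u
3. ¬□□q, u
4. q, u
5. ¬□q, v
6. q, v
7. ¬q, w
8. q, w
Accessibility: uRu, uRv, uRw, vRv, vRw, wRw
Branch closes: q and ¬q both at w.
Every branch closes (one shown): valid in S4, hence also in S5 (every theorem of S4 is a theorem of S5).
T-tableau for the negation ¬(□q → □□q):
1. ¬(□q → □□q), u
2. □q, u
3. ¬□□q, u
4. q, u
5. ¬□q, v
6. q, v
7. ¬q, w
Accessibility: uRu, uRv, vRv, vRw, wRw
Complete open branch: countermodel on a T-frame, so not valid in T, nor in K (the same frame is also a K-frame).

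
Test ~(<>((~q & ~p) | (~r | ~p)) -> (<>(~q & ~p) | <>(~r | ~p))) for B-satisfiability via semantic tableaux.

1. ~(<>((~q & ~p) | (~r | ~p)) -> (<>(~q & ~p) | <>(~r | ~p))), 0
2. <>((~q & ~p) | (~r | ~p)), 0
3. ~(<>(~q & ~p) | <>(~r | ~p)), 0
4. ~<>(~q & ~p), 0
5. ~<>(~r | ~p), 0
6. ~(~q & ~p), 0
7. ~(~r | ~p), 0
8. r, 0
9. p, 0
10. (~q & ~p) | (~r | ~p), 1
11. ~(~q & ~p), 1
12. ~(~r | ~p), 1
13. r, 1
14. p, 1
15. ~r | ~p, 1
16. ~p, 1
Accessibility: 0R0, 0R1, 1R0, 1R1
Branch closes: p and ~p both at 1.
All branches of the tableau close; one closing branch shown above.

Unsatisfiable (every branch closes)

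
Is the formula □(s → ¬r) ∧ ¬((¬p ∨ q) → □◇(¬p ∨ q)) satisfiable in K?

1. □(s → ¬r) ∧ ¬((¬p ∨ q) → □◇(¬p ∨ q)), w0
2. □(s → ¬r), w0
3. ¬((¬p ∨ q) → □◇(¬p ∨ q)), w0
4. ¬p ∨ q, w0
5. ¬□◇(¬p ∨ q), w0
6. q, w0
7. ¬◇(¬p ∨ q), w1
8. s → ¬r, w1
9. ¬r, w1
Accessibility: w0Rw1

Satisfiable (open branch found)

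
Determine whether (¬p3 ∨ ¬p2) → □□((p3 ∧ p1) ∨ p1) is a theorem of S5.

No, not valid

Tableau for the negation ¬((¬p3 ∨ ¬p2) → □□((p3 ∧ p1) ∨ p1)):
1. ¬((¬p3 ∨ ¬p2) → □□((p3 ∧ p1) ∨ p1)), w0
2. ¬p3 ∨ ¬p2, w0   [¬→-rule on 1]
3. ¬□□((p3 ∧ p1) ∨ p1), w0   [¬→-rule on 1]
4. ¬p2, w0   [∨-rule on 2 (branches; this branch)]
5. ¬□((p3 ∧ p1) ∨ p1), w1   [¬□-rule on 3: fresh world w1, w0Rw1]
6. ¬((p3 ∧ p1) ∨ p1), w2   [¬□-rule on 5: fresh world w2, w1Rw2]
7. ¬(p3 ∧ p1), w2   [¬∨-rule on 6]
8. ¬p1, w2   [¬∨-rule on 6]
Accessibility: w0Rw0, w0Rw1, w0Rw2, w1Rw0, w1Rw1, w1Rw2, w2Rw0, w2Rw1, w2Rw2
The negation has an open branch (countermodel exists).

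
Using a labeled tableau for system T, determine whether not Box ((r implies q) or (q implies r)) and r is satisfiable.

Unsatisfiable (every branch closes)

1. not Box ((r implies q) or (q implies r)) and r, 0
2. not Box ((r implies q) or (q implies r)), 0
3. r, 0
4. not ((r implies q) or (q implies r)), 1
5. not (r implies q), 1
6. not (q implies r), 1
7. r, 1
8. not q, 1
9. q, 1
10. not r, 1
Accessibility: 0R0, 0R1, 1R1
Branch closes: q and not q both at 1.
All branches of the tableau close; one closing branch shown above.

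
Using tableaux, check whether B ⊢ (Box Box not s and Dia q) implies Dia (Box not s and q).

Tableau for the negation not ((Box Box not s and Dia q) implies Dia (Box not s and q)):
1. not ((Box Box not s and Dia q) implies Dia (Box not s and q)), u
2. Box Box not s and Dia q, u
3. not Dia (Box not s and q), u
4. Box Box not s, u
5. Dia q, u
6. not (Box not s and q), u
7. Box not s, u
8. not s, u
9. not Box not s, u
10. q, v
11. not (Box not s and q), v
12. Box not s, v
13. not s, v
14. not Box not s, v
15. s, w
16. not (Box not s and q), w
17. Box not s, w
18. not s, w
Accessibility: uRu, uRv, uRw, vRu, vRv, wRu, wRw
Branch closes: s and not s both at w.
All branches of the negation close; one closing branch shown above.

Valid in B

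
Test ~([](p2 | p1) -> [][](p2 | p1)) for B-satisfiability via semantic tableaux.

Yes, satisfiable

1. ~([](p2 | p1) -> [][](p2 | p1)), w0
2. [](p2 | p1), w0
3. ~[][](p2 | p1), w0
4. p2 | p1, w0
5. p1, w0
6. ~[](p2 | p1), w1
7. p2 | p1, w1
8. p1, w1
9. ~(p2 | p1), w2
10. ~p2, w2
11. ~p1, w2
Accessibility: w0Rw0, w0Rw1, w1Rw0, w1Rw1, w1Rw2, w2Rw1, w2Rw2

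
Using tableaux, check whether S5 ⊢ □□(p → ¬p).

No, not valid

Tableau for the negation ¬□□(p → ¬p):
1. ¬□□(p → ¬p), u
2. ¬□(p → ¬p), v
3. ¬(p → ¬p), w
4. p, w
Accessibility: uRu, uRv, uRw, vRu, vRv, vRw, wRu, wRv, wRw
The negation has an open branch (countermodel exists).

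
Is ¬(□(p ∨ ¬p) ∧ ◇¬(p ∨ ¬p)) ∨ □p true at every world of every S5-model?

Yes, valid

Tableau for the negation ¬(¬(□(p ∨ ¬p) ∧ ◇¬(p ∨ ¬p)) ∨ □p):
1. ¬(¬(□(p ∨ ¬p) ∧ ◇¬(p ∨ ¬p)) ∨ □p), 0
2. □(p ∨ ¬p) ∧ ◇¬(p ∨ ¬p), 0   [¬∨-rule on 1]
3. ¬□p, 0   [¬∨-rule on 1]
4. □(p ∨ ¬p), 0   [∧-rule on 2]
5. ◇¬(p ∨ ¬p), 0   [∧-rule on 2]
6. p ∨ ¬p, 0   [□-rule on 4 via 0R0]
7. ¬p, 0   [∨-rule on 6 (branches; this branch)]
8. ¬p, 1   [¬□-rule on 3: fresh world 1, 0R1]
9. p ∨ ¬p, 1   [□-rule on 4 via 0R1]
10. ¬(p ∨ ¬p), 2   [◇-rule on 5: fresh world 2, 0R2]
11. ¬p, 2   [¬∨-rule on 10]
12. p, 2   [¬∨-rule on 10]
Accessibility: 0R0, 0R1, 0R2, 1R0, 1R1, 1R2, 2R0, 2R1, 2R2
Branch closes: p and ¬p both at 2.
All branches of the negation close; one closing branch shown above.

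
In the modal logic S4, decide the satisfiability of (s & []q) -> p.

1. (s & []q) -> p, u
2. p, u
Accessibility: uRu

Satisfiable (open branch found)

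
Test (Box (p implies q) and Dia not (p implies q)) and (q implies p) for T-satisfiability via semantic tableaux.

Unsatisfiable (every branch closes)

1. (Box (p implies q) and Dia not (p implies q)) and (q implies p), w0
2. Box (p implies q) and Dia not (p implies q), w0   [and-rule on 1]
3. q implies p, w0   [and-rule on 1]
4. Box (p implies q), w0   [and-rule on 2]
5. Dia not (p implies q), w0   [and-rule on 2]
6. p implies q, w0   [Box-rule on 4 via w0Rw0]
7. p, w0   [implies-rule on 3 (branches; this branch)]
8. q, w0   [implies-rule on 6 (branches; this branch)]
9. not (p implies q), w1   [Dia-rule on 5: fresh world w1, w0Rw1]
10. p, w1   [neg-implies-rule on 9]
11. not q, w1   [neg-implies-rule on 9]
12. p implies q, w1   [Box-rule on 4 via w0Rw1]
13. q, w1   [implies-rule on 12 (branches; this branch)]
Accessibility: w0Rw0, w0Rw1, w1Rw1
Branch closes: q and not q both at w1.
(One branch shown.) All branches close.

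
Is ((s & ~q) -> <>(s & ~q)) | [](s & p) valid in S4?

Yes, valid

Tableau for the negation ~(((s & ~q) -> <>(s & ~q)) | [](s & p)):
1. ~(((s & ~q) -> <>(s & ~q)) | [](s & p)), 0
2. ~((s & ~q) -> <>(s & ~q)), 0   [~|-rule on 1]
3. ~[](s & p), 0   [~|-rule on 1]
4. s & ~q, 0   [~->-rule on 2]
5. ~<>(s & ~q), 0   [~->-rule on 2]
6. s, 0   [&-rule on 4]
7. ~q, 0   [&-rule on 4]
8. ~(s & ~q), 0   [~<>-rule on 5 via 0R0]
9. q, 0   [~&-rule on 8 (branches; this branch)]
Accessibility: 0R0
Branch closes: q and ~q both at 0.
All branches of the negation close; one closing branch shown above.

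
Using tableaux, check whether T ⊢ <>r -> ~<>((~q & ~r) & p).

Invalid (countermodel exists)

Tableau for the negation ~(<>r -> ~<>((~q & ~r) & p)):
1. ~(<>r -> ~<>((~q & ~r) & p)), w0
2. <>r, w0
3. <>((~q & ~r) & p), w0
4. r, w1
5. (~q & ~r) & p, w2
6. ~q & ~r, w2
7. p, w2
8. ~q, w2
9. ~r, w2
Accessibility: w0Rw0, w0Rw1, w0Rw2, w1Rw1, w2Rw2
The negation has an open branch (countermodel exists).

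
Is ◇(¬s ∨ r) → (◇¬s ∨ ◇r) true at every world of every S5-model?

Tableau for the negation ¬(◇(¬s ∨ r) → (◇¬s ∨ ◇r)):
1. ¬(◇(¬s ∨ r) → (◇¬s ∨ ◇r)), u
2. ◇(¬s ∨ r), u
3. ¬(◇¬s ∨ ◇r), u
4. ¬◇¬s, u
5. ¬◇r, u
6. s, u
7. ¬r, u
8. ¬s ∨ r, v
9. s, v
10. ¬r, v
11. r, v
Accessibility: uRu, uRv, vRu, vRv
Branch closes: r and ¬r both at v.
All branches of the negation close; one closing branch shown above.

Yes, valid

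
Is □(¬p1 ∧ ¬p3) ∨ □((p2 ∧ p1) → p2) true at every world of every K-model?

Tableau for the negation ¬(□(¬p1 ∧ ¬p3) ∨ □((p2 ∧ p1) → p2)):
1. ¬(□(¬p1 ∧ ¬p3) ∨ □((p2 ∧ p1) → p2)), w0
2. ¬□(¬p1 ∧ ¬p3), w0
3. ¬□((p2 ∧ p1) → p2), w0
4. ¬(¬p1 ∧ ¬p3), w1
5. p3, w1
6. ¬((p2 ∧ p1) → p2), w2
7. p2 ∧ p1, w2
8. ¬p2, w2
9. p2, w2
10. p1, w2
Accessibility: w0Rw1, w0Rw2
Branch closes: p2 and ¬p2 both at w2.
Every branch of the negation's tableau closes; the branch above is one of them.

Valid in K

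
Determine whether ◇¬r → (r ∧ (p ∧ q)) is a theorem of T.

Invalid (countermodel exists)

Tableau for the negation ¬(◇¬r → (r ∧ (p ∧ q))):
1. ¬(◇¬r → (r ∧ (p ∧ q))), w0
2. ◇¬r, w0   [¬→-rule on 1]
3. ¬(r ∧ (p ∧ q)), w0   [¬→-rule on 1]
4. ¬(p ∧ q), w0   [¬∧-rule on 3 (branches; this branch)]
5. ¬q, w0   [¬∧-rule on 4 (branches; this branch)]
6. ¬r, w1   [◇-rule on 2: fresh world w1, w0Rw1]
Accessibility: w0Rw0, w0Rw1, w1Rw1
The negation has an open branch (countermodel exists).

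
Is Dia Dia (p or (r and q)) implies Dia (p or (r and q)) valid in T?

Tableau for the negation not (Dia Dia (p or (r and q)) implies Dia (p or (r and q))):
1. not (Dia Dia (p or (r and q)) implies Dia (p or (r and q))), w0
2. Dia Dia (p or (r and q)), w0
3. not Dia (p or (r and q)), w0
4. not (p or (r and q)), w0
5. not p, w0
6. not (r and q), w0
7. not q, w0
8. Dia (p or (r and q)), w1
9. not (p or (r and q)), w1
10. not p, w1
11. not (r and q), w1
12. not q, w1
13. p or (r and q), w2
14. r and q, w2
15. r, w2
16. q, w2
Accessibility: w0Rw0, w0Rw1, w1Rw1, w1Rw2, w2Rw2
The negation has an open branch (countermodel exists).

No, not valid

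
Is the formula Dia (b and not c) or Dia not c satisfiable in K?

1. Dia (b and not c) or Dia not c, w0
2. Dia not c, w0
3. not c, w1
Accessibility: w0Rw1

Yes, satisfiable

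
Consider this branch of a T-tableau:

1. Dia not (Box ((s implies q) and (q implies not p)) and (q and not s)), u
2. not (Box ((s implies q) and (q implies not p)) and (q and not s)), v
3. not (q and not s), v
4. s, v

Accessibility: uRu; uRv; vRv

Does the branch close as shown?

No world carries both an atom and its negation.

Open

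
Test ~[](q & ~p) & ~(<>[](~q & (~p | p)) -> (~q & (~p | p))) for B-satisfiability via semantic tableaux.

No, unsatisfiable

1. ~[](q & ~p) & ~(<>[](~q & (~p | p)) -> (~q & (~p | p))), u
2. ~[](q & ~p), u
3. ~(<>[](~q & (~p | p)) -> (~q & (~p | p))), u
4. <>[](~q & (~p | p)), u
5. ~(~q & (~p | p)), u
6. q, u
7. ~(q & ~p), v
8. p, v
9. [](~q & (~p | p)), w
10. ~q & (~p | p), u
11. ~q, u
12. ~p | p, u
Accessibility: uRu, uRv, uRw, vRu, vRv, wRu, wRw
Branch closes: q and ~q both at u.
All branches of the tableau close; one closing branch shown above.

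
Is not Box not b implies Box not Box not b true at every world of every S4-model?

Tableau for the negation not (not Box not b implies Box not Box not b):
1. not (not Box not b implies Box not Box not b), w0
2. not Box not b, w0   [neg-implies-rule on 1]
3. not Box not Box not b, w0   [neg-implies-rule on 1]
4. b, w1   [neg-Box-rule on 2: fresh world w1, w0Rw1]
5. Box not b, w2   [neg-Box-rule on 3: fresh world w2, w0Rw2]
6. not b, w2   [Box-rule on 5 via w2Rw2]
Accessibility: w0Rw0, w0Rw1, w0Rw2, w1Rw1, w2Rw2
The negation has an open branch (countermodel exists).

Invalid (countermodel exists)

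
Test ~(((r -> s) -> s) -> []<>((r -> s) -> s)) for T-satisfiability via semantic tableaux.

1. ~(((r -> s) -> s) -> []<>((r -> s) -> s)), u
2. (r -> s) -> s, u
3. ~[]<>((r -> s) -> s), u
4. s, u
5. ~<>((r -> s) -> s), v
6. ~((r -> s) -> s), v
7. r -> s, v
8. ~s, v
9. ~r, v
Accessibility: uRu, uRv, vRv

Yes, satisfiable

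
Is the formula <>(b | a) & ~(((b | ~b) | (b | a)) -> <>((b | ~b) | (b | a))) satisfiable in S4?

Unsatisfiable (every branch closes)

1. <>(b | a) & ~(((b | ~b) | (b | a)) -> <>((b | ~b) | (b | a))), w0
2. <>(b | a), w0
3. ~(((b | ~b) | (b | a)) -> <>((b | ~b) | (b | a))), w0
4. (b | ~b) | (b | a), w0
5. ~<>((b | ~b) | (b | a)), w0
6. ~((b | ~b) | (b | a)), w0
7. ~(b | ~b), w0
8. ~(b | a), w0
9. ~b, w0
10. b, w0
Accessibility: w0Rw0
Branch closes: b and ~b both at w0.
All branches of the tableau close; one closing branch shown above.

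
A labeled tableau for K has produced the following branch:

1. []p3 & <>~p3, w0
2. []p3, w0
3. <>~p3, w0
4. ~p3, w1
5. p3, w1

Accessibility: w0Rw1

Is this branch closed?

Both p3 and ~p3 appear at w1.

Closed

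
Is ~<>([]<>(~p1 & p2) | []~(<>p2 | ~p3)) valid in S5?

Not valid

Tableau for the negation <>([]<>(~p1 & p2) | []~(<>p2 | ~p3)):
1. <>([]<>(~p1 & p2) | []~(<>p2 | ~p3)), w0
2. []<>(~p1 & p2) | []~(<>p2 | ~p3), w1
3. []~(<>p2 | ~p3), w1
4. ~(<>p2 | ~p3), w0
5. ~<>p2, w0
6. p3, w0
7. ~(<>p2 | ~p3), w1
8. ~<>p2, w1
9. p3, w1
10. ~p2, w0
11. ~p2, w1
Accessibility: w0Rw0, w0Rw1, w1Rw0, w1Rw1
The negation has an open branch (countermodel exists).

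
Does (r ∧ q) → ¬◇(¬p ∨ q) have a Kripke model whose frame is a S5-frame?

1. (r ∧ q) → ¬◇(¬p ∨ q), u
2. ¬◇(¬p ∨ q), u
3. ¬(¬p ∨ q), u
4. p, u
5. ¬q, u
Accessibility: uRu

Satisfiable (open branch found)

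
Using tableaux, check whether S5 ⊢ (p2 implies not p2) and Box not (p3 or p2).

Tableau for the negation not ((p2 implies not p2) and Box not (p3 or p2)):
1. not ((p2 implies not p2) and Box not (p3 or p2)), 0
2. not Box not (p3 or p2), 0
3. p3 or p2, 1
4. p2, 1
Accessibility: 0R0, 0R1, 1R0, 1R1
The negation has an open branch (countermodel exists).

Not valid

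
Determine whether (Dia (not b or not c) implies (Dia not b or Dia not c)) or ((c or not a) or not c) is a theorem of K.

Valid in K

Tableau for the negation not ((Dia (not b or not c) implies (Dia not b or Dia not c)) or ((c or not a) or not c)):
1. not ((Dia (not b or not c) implies (Dia not b or Dia not c)) or ((c or not a) or not c)), w0
2. not (Dia (not b or not c) implies (Dia not b or Dia not c)), w0
3. not ((c or not a) or not c), w0
4. Dia (not b or not c), w0
5. not (Dia not b or Dia not c), w0
6. not (c or not a), w0
7. c, w0
8. not Dia not b, w0
9. not Dia not c, w0
10. not c, w0
11. a, w0
Branch closes: c and not c both at w0.
All branches of the negation close; one closing branch shown above.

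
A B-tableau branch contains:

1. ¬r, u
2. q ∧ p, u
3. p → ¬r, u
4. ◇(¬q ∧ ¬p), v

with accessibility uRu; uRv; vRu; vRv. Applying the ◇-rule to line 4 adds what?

a fresh world w with vRw, and ¬q ∧ ¬p at w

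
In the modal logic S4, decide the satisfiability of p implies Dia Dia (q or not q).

1. p implies Dia Dia (q or not q), u
2. Dia Dia (q or not q), u
3. Dia (q or not q), v
4. q or not q, w
5. not q, w
Accessibility: uRu, uRv, uRw, vRv, vRw, wRw

Satisfiable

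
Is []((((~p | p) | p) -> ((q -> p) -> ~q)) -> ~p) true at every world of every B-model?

No, not valid

Tableau for the negation ~[]((((~p | p) | p) -> ((q -> p) -> ~q)) -> ~p):
1. ~[]((((~p | p) | p) -> ((q -> p) -> ~q)) -> ~p), 0
2. ~((((~p | p) | p) -> ((q -> p) -> ~q)) -> ~p), 1
3. ((~p | p) | p) -> ((q -> p) -> ~q), 1
4. p, 1
5. (q -> p) -> ~q, 1
6. ~q, 1
Accessibility: 0R0, 0R1, 1R0, 1R1
The negation has an open branch (countermodel exists).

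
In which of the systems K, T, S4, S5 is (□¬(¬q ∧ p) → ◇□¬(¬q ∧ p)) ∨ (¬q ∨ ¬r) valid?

K-tableau for the negation ¬((□¬(¬q ∧ p) → ◇□¬(¬q ∧ p)) ∨ (¬q ∨ ¬r)):
1. ¬((□¬(¬q ∧ p) → ◇□¬(¬q ∧ p)) ∨ (¬q ∨ ¬r)), 0
2. ¬(□¬(¬q ∧ p) → ◇□¬(¬q ∧ p)), 0   [¬∨-rule on 1]
3. ¬(¬q ∨ ¬r), 0   [¬∨-rule on 1]
4. □¬(¬q ∧ p), 0   [¬→-rule on 2]
5. ¬◇□¬(¬q ∧ p), 0   [¬→-rule on 2]
6. q, 0   [¬∨-rule on 3]
7. r, 0   [¬∨-rule on 3]
Complete open branch: countermodel on a K-frame, so not valid in K.
T-tableau for the negation ¬((□¬(¬q ∧ p) → ◇□¬(¬q ∧ p)) ∨ (¬q ∨ ¬r)):
1. ¬((□¬(¬q ∧ p) → ◇□¬(¬q ∧ p)) ∨ (¬q ∨ ¬r)), 0
2. ¬(□¬(¬q ∧ p) → ◇□¬(¬q ∧ p)), 0   [¬∨-rule on 1]
3. ¬(¬q ∨ ¬r), 0   [¬∨-rule on 1]
4. □¬(¬q ∧ p), 0   [¬→-rule on 2]
5. ¬◇□¬(¬q ∧ p), 0   [¬→-rule on 2]
6. q, 0   [¬∨-rule on 3]
7. r, 0   [¬∨-rule on 3]
8. ¬(¬q ∧ p), 0   [□-rule on 4 via 0R0]
9. ¬□¬(¬q ∧ p), 0   [¬◇-rule on 5 via 0R0]
10. ¬p, 0   [¬∧-rule on 8 (branches; this branch)]
11. ¬q ∧ p, 1   [¬□-rule on 9: fresh world 1, 0R1]
12. ¬q, 1   [∧-rule on 11]
13. p, 1   [∧-rule on 11]
14. ¬(¬q ∧ p), 1   [□-rule on 4 via 0R1]
15. ¬□¬(¬q ∧ p), 1   [¬◇-rule on 5 via 0R1]
16. ¬p, 1   [¬∧-rule on 14 (branches; this branch)]
Accessibility: 0R0, 0R1, 1R1
Branch closes: p and ¬p both at 1.
Every branch closes (one shown): valid in T, hence also in S4, S5 (every theorem of T is a theorem of S4 and S5).

T, S4, S5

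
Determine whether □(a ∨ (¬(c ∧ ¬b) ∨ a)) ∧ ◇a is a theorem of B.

Invalid (countermodel exists)

Tableau for the negation ¬(□(a ∨ (¬(c ∧ ¬b) ∨ a)) ∧ ◇a):
1. ¬(□(a ∨ (¬(c ∧ ¬b) ∨ a)) ∧ ◇a), w0
2. ¬◇a, w0
3. ¬a, w0
Accessibility: w0Rw0
The negation has an open branch (countermodel exists).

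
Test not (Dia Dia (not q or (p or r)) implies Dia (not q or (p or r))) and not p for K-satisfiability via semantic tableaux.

1. not (Dia Dia (not q or (p or r)) implies Dia (not q or (p or r))) and not p, 0
2. not (Dia Dia (not q or (p or r)) implies Dia (not q or (p or r))), 0   [and-rule on 1]
3. not p, 0   [and-rule on 1]
4. Dia Dia (not q or (p or r)), 0   [neg-implies-rule on 2]
5. not Dia (not q or (p or r)), 0   [neg-implies-rule on 2]
6. Dia (not q or (p or r)), 1   [Dia-rule on 4: fresh world 1, 0R1]
7. not (not q or (p or r)), 1   [neg-Dia-rule on 5 via 0R1]
8. q, 1   [neg-or-rule on 7]
9. not (p or r), 1   [neg-or-rule on 7]
10. not p, 1   [neg-or-rule on 9]
11. not r, 1   [neg-or-rule on 9]
12. not q or (p or r), 2   [Dia-rule on 6: fresh world 2, 1R2]
13. p or r, 2   [or-rule on 12 (branches; this branch)]
14. r, 2   [or-rule on 13 (branches; this branch)]
Accessibility: 0R1, 1R2

Satisfiable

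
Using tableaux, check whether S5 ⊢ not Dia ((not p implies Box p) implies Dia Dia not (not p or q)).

Tableau for the negation Dia ((not p implies Box p) implies Dia Dia not (not p or q)):
1. Dia ((not p implies Box p) implies Dia Dia not (not p or q)), w0
2. (not p implies Box p) implies Dia Dia not (not p or q), w1   [Dia-rule on 1: fresh world w1, w0Rw1]
3. Dia Dia not (not p or q), w1   [implies-rule on 2 (branches; this branch)]
4. Dia not (not p or q), w2   [Dia-rule on 3: fresh world w2, w1Rw2]
5. not (not p or q), w3   [Dia-rule on 4: fresh world w3, w2Rw3]
6. p, w3   [neg-or-rule on 5]
7. not q, w3   [neg-or-rule on 5]
Accessibility: w0Rw0, w0Rw1, w0Rw2, w0Rw3, w1Rw0, w1Rw1, w1Rw2, w1Rw3, w2Rw0, w2Rw1, w2Rw2, w2Rw3, w3Rw0, w3Rw1, w3Rw2, w3Rw3
The negation has an open branch (countermodel exists).

Not valid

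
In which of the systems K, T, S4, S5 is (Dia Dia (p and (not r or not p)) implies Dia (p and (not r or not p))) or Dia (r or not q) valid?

S4, S5

T-tableau for the negation not ((Dia Dia (p and (not r or not p)) implies Dia (p and (not r or not p))) or Dia (r or not q)):
1. not ((Dia Dia (p and (not r or not p)) implies Dia (p and (not r or not p))) or Dia (r or not q)), u
2. not (Dia Dia (p and (not r or not p)) implies Dia (p and (not r or not p))), u
3. not Dia (r or not q), u
4. Dia Dia (p and (not r or not p)), u
5. not Dia (p and (not r or not p)), u
6. not (r or not q), u
7. not r, u
8. q, u
9. not (p and (not r or not p)), u
10. not p, u
11. Dia (p and (not r or not p)), v
12. not (r or not q), v
13. not r, v
14. q, v
15. not (p and (not r or not p)), v
16. not p, v
17. p and (not r or not p), w
18. p, w
19. not r or not p, w
20. not r, w
Accessibility: uRu, uRv, vRv, vRw, wRw
Complete open branch: countermodel on a T-frame, so not valid in T, nor in K (the same frame is also a K-frame).
S4-tableau for the negation not ((Dia Dia (p and (not r or not p)) implies Dia (p and (not r or not p))) or Dia (r or not q)):
1. not ((Dia Dia (p and (not r or not p)) implies Dia (p and (not r or not p))) or Dia (r or not q)), u
2. not (Dia Dia (p and (not r or not p)) implies Dia (p and (not r or not p))), u
3. not Dia (r or not q), u
4. Dia Dia (p and (not r or not p)), u
5. not Dia (p and (not r or not p)), u
6. not (r or not q), u
7. not r, u
8. q, u
9. not (p and (not r or not p)), u
10. not p, u
11. Dia (p and (not r or not p)), v
12. not (r or not q), v
13. not r, v
14. q, v
15. not (p and (not r or not p)), v
16. not p, v
17. p and (not r or not p), w
18. p, w
19. not r or not p, w
20. not (r or not q), w
21. not r, w
22. q, w
23. not (p and (not r or not p)), w
24. not (not r or not p), w
25. r, w
Accessibility: uRu, uRv, uRw, vRv, vRw, wRw
Branch closes: r and not r both at w.
Every branch closes (one shown): valid in S4, hence also in S5 (every theorem of S4 is a theorem of S5).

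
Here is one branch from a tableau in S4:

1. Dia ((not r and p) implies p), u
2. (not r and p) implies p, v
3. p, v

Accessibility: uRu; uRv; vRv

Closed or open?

There is no literal clash: for every atom and world, at most one sign appears.

Open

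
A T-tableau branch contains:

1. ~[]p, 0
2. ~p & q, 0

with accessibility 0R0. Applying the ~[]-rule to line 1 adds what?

a fresh world 1 with 0R1, and ~p at 1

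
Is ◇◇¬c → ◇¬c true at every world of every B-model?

Not valid

Tableau for the negation ¬(◇◇¬c → ◇¬c):
1. ¬(◇◇¬c → ◇¬c), w0
2. ◇◇¬c, w0
3. ¬◇¬c, w0
4. c, w0
5. ◇¬c, w1
6. c, w1
7. ¬c, w2
Accessibility: w0Rw0, w0Rw1, w1Rw0, w1Rw1, w1Rw2, w2Rw1, w2Rw2
The negation has an open branch (countermodel exists).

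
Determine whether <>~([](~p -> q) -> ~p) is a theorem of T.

No, not valid

Tableau for the negation ~<>~([](~p -> q) -> ~p):
1. ~<>~([](~p -> q) -> ~p), w0
2. [](~p -> q) -> ~p, w0
3. ~p, w0
Accessibility: w0Rw0
The negation has an open branch (countermodel exists).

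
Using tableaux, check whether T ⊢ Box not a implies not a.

Yes, valid

Tableau for the negation not (Box not a implies not a):
1. not (Box not a implies not a), w0
2. Box not a, w0
3. a, w0
4. not a, w0
Accessibility: w0Rw0
Branch closes: a and not a both at w0.
Every branch of the negation's tableau closes; the branch above is one of them.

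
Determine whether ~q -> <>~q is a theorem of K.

Invalid (countermodel exists)

Tableau for the negation ~(~q -> <>~q):
1. ~(~q -> <>~q), u
2. ~q, u
3. ~<>~q, u
The negation has an open branch (countermodel exists).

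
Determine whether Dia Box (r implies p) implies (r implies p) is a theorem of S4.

Tableau for the negation not (Dia Box (r implies p) implies (r implies p)):
1. not (Dia Box (r implies p) implies (r implies p)), u
2. Dia Box (r implies p), u
3. not (r implies p), u
4. r, u
5. not p, u
6. Box (r implies p), v
7. r implies p, v
8. p, v
Accessibility: uRu, uRv, vRv
The negation has an open branch (countermodel exists).

Invalid (countermodel exists)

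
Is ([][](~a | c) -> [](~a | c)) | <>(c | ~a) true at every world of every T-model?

Valid

Tableau for the negation ~(([][](~a | c) -> [](~a | c)) | <>(c | ~a)):
1. ~(([][](~a | c) -> [](~a | c)) | <>(c | ~a)), u
2. ~([][](~a | c) -> [](~a | c)), u
3. ~<>(c | ~a), u
4. [][](~a | c), u
5. ~[](~a | c), u
6. ~(c | ~a), u
7. ~c, u
8. a, u
9. [](~a | c), u
10. ~a | c, u
11. c, u
Accessibility: uRu
Branch closes: c and ~c both at u.
Every branch of the negation's tableau closes; the branch above is one of them.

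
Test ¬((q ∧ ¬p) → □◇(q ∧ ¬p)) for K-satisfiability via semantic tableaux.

1. ¬((q ∧ ¬p) → □◇(q ∧ ¬p)), u
2. q ∧ ¬p, u
3. ¬□◇(q ∧ ¬p), u
4. q, u
5. ¬p, u
6. ¬◇(q ∧ ¬p), v
Accessibility: uRv

Yes, satisfiable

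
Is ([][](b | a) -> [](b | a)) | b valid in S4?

Valid in S4

Tableau for the negation ~(([][](b | a) -> [](b | a)) | b):
1. ~(([][](b | a) -> [](b | a)) | b), 0
2. ~([][](b | a) -> [](b | a)), 0
3. ~b, 0
4. [][](b | a), 0
5. ~[](b | a), 0
6. [](b | a), 0
7. b | a, 0
8. a, 0
9. ~(b | a), 1
10. ~b, 1
11. ~a, 1
12. [](b | a), 1
13. b | a, 1
14. a, 1
Accessibility: 0R0, 0R1, 1R1
Branch closes: a and ~a both at 1.
All branches of the negation close; one closing branch shown above.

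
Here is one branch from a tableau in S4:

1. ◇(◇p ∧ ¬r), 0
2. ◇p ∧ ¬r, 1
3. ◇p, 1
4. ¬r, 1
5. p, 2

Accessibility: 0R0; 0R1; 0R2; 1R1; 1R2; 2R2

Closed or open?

No, open

No world carries both an atom and its negation.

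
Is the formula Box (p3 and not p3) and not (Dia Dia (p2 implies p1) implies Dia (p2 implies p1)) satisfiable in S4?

1. Box (p3 and not p3) and not (Dia Dia (p2 implies p1) implies Dia (p2 implies p1)), w0
2. Box (p3 and not p3), w0   [and-rule on 1]
3. not (Dia Dia (p2 implies p1) implies Dia (p2 implies p1)), w0   [and-rule on 1]
4. Dia Dia (p2 implies p1), w0   [neg-implies-rule on 3]
5. not Dia (p2 implies p1), w0   [neg-implies-rule on 3]
6. p3 and not p3, w0   [Box-rule on 2 via w0Rw0]
7. p3, w0   [and-rule on 6]
8. not p3, w0   [and-rule on 6]
Accessibility: w0Rw0
Branch closes: p3 and not p3 both at w0.
All branches of the tableau close; one closing branch shown above.

Unsatisfiable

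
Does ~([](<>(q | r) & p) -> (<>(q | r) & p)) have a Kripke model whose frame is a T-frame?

No, unsatisfiable

1. ~([](<>(q | r) & p) -> (<>(q | r) & p)), u
2. [](<>(q | r) & p), u
3. ~(<>(q | r) & p), u
4. <>(q | r) & p, u
5. <>(q | r), u
6. p, u
7. ~<>(q | r), u
8. ~(q | r), u
9. ~q, u
10. ~r, u
11. q | r, v
12. <>(q | r) & p, v
13. <>(q | r), v
14. p, v
15. ~(q | r), v
16. ~q, v
17. ~r, v
18. r, v
Accessibility: uRu, uRv, vRv
Branch closes: r and ~r both at v.
All branches of the tableau close; one closing branch shown above.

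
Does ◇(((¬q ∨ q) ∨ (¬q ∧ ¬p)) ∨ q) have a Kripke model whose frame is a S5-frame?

Yes, satisfiable

1. ◇(((¬q ∨ q) ∨ (¬q ∧ ¬p)) ∨ q), w0
2. ((¬q ∨ q) ∨ (¬q ∧ ¬p)) ∨ q, w1
3. q, w1
Accessibility: w0Rw0, w0Rw1, w1Rw0, w1Rw1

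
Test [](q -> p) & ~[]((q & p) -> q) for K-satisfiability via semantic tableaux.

No, unsatisfiable

1. [](q -> p) & ~[]((q & p) -> q), u
2. [](q -> p), u   [&-rule on 1]
3. ~[]((q & p) -> q), u   [&-rule on 1]
4. ~((q & p) -> q), v   [~[]-rule on 3: fresh world v, uRv]
5. q & p, v   [~->-rule on 4]
6. ~q, v   [~->-rule on 4]
7. q, v   [&-rule on 5]
8. p, v   [&-rule on 5]
Accessibility: uRv
Branch closes: q and ~q both at v.
Every branch closes; the branch above is one of them.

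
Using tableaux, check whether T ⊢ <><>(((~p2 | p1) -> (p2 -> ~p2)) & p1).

Not valid

Tableau for the negation ~<><>(((~p2 | p1) -> (p2 -> ~p2)) & p1):
1. ~<><>(((~p2 | p1) -> (p2 -> ~p2)) & p1), 0
2. ~<>(((~p2 | p1) -> (p2 -> ~p2)) & p1), 0   [~<>-rule on 1 via 0R0]
3. ~(((~p2 | p1) -> (p2 -> ~p2)) & p1), 0   [~<>-rule on 2 via 0R0]
4. ~p1, 0   [~&-rule on 3 (branches; this branch)]
Accessibility: 0R0
The negation has an open branch (countermodel exists).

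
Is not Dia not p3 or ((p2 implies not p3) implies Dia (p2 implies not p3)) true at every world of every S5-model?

Valid in S5

Tableau for the negation not (not Dia not p3 or ((p2 implies not p3) implies Dia (p2 implies not p3))):
1. not (not Dia not p3 or ((p2 implies not p3) implies Dia (p2 implies not p3))), w0
2. Dia not p3, w0
3. not ((p2 implies not p3) implies Dia (p2 implies not p3)), w0
4. p2 implies not p3, w0
5. not Dia (p2 implies not p3), w0
6. not (p2 implies not p3), w0
7. p2, w0
8. p3, w0
9. not p3, w0
Accessibility: w0Rw0
Branch closes: p3 and not p3 both at w0.
Every branch of the negation's tableau closes; the branch above is one of them.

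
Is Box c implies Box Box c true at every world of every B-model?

Tableau for the negation not (Box c implies Box Box c):
1. not (Box c implies Box Box c), 0
2. Box c, 0   [neg-implies-rule on 1]
3. not Box Box c, 0   [neg-implies-rule on 1]
4. c, 0   [Box-rule on 2 via 0R0]
5. not Box c, 1   [neg-Box-rule on 3: fresh world 1, 0R1]
6. c, 1   [Box-rule on 2 via 0R1]
7. not c, 2   [neg-Box-rule on 5: fresh world 2, 1R2]
Accessibility: 0R0, 0R1, 1R0, 1R1, 1R2, 2R1, 2R2
The negation has an open branch (countermodel exists).

Not valid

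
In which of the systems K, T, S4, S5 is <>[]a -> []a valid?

S5-tableau for the negation ~(<>[]a -> []a):
1. ~(<>[]a -> []a), 0
2. <>[]a, 0
3. ~[]a, 0
4. []a, 1
5. a, 0
6. a, 1
7. ~a, 2
8. a, 2
Accessibility: 0R0, 0R1, 0R2, 1R0, 1R1, 1R2, 2R0, 2R1, 2R2
Branch closes: a and ~a both at 2.
Every branch closes (one shown): valid in S5.
S4-tableau for the negation ~(<>[]a -> []a):
1. ~(<>[]a -> []a), 0
2. <>[]a, 0
3. ~[]a, 0
4. []a, 1
5. a, 1
6. ~a, 2
Accessibility: 0R0, 0R1, 0R2, 1R1, 2R2
Complete open branch: countermodel on an S4-frame, so not valid in S4, nor in K, T (the same frame is also a K-frame and a T-frame).

S5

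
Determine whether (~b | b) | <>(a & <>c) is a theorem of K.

Tableau for the negation ~((~b | b) | <>(a & <>c)):
1. ~((~b | b) | <>(a & <>c)), 0
2. ~(~b | b), 0   [~|-rule on 1]
3. ~<>(a & <>c), 0   [~|-rule on 1]
4. b, 0   [~|-rule on 2]
5. ~b, 0   [~|-rule on 2]
Branch closes: b and ~b both at 0.
Every branch of the negation's tableau closes; the branch above is one of them.

Valid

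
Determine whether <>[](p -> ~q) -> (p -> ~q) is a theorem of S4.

Tableau for the negation ~(<>[](p -> ~q) -> (p -> ~q)):
1. ~(<>[](p -> ~q) -> (p -> ~q)), 0
2. <>[](p -> ~q), 0   [~->-rule on 1]
3. ~(p -> ~q), 0   [~->-rule on 1]
4. p, 0   [~->-rule on 3]
5. q, 0   [~->-rule on 3]
6. [](p -> ~q), 1   [<>-rule on 2: fresh world 1, 0R1]
7. p -> ~q, 1   [[]-rule on 6 via 1R1]
8. ~q, 1   [->-rule on 7 (branches; this branch)]
Accessibility: 0R0, 0R1, 1R1
The negation has an open branch (countermodel exists).

No, not valid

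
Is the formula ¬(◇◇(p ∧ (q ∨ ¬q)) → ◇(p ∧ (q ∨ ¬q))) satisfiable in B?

1. ¬(◇◇(p ∧ (q ∨ ¬q)) → ◇(p ∧ (q ∨ ¬q))), 0
2. ◇◇(p ∧ (q ∨ ¬q)), 0
3. ¬◇(p ∧ (q ∨ ¬q)), 0
4. ¬(p ∧ (q ∨ ¬q)), 0
5. ¬p, 0
6. ◇(p ∧ (q ∨ ¬q)), 1
7. ¬(p ∧ (q ∨ ¬q)), 1
8. ¬p, 1
9. p ∧ (q ∨ ¬q), 2
10. p, 2
11. q ∨ ¬q, 2
12. ¬q, 2
Accessibility: 0R0, 0R1, 1R0, 1R1, 1R2, 2R1, 2R2

Satisfiable (open branch found)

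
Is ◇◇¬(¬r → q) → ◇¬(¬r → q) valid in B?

Invalid (countermodel exists)

Tableau for the negation ¬(◇◇¬(¬r → q) → ◇¬(¬r → q)):
1. ¬(◇◇¬(¬r → q) → ◇¬(¬r → q)), 0
2. ◇◇¬(¬r → q), 0
3. ¬◇¬(¬r → q), 0
4. ¬r → q, 0
5. q, 0
6. ◇¬(¬r → q), 1
7. ¬r → q, 1
8. q, 1
9. ¬(¬r → q), 2
10. ¬r, 2
11. ¬q, 2
Accessibility: 0R0, 0R1, 1R0, 1R1, 1R2, 2R1, 2R2
The negation has an open branch (countermodel exists).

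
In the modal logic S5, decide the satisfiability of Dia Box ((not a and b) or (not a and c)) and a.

1. Dia Box ((not a and b) or (not a and c)) and a, 0
2. Dia Box ((not a and b) or (not a and c)), 0
3. a, 0
4. Box ((not a and b) or (not a and c)), 1
5. (not a and b) or (not a and c), 0
6. (not a and b) or (not a and c), 1
7. not a and c, 0
8. not a, 0
9. c, 0
Accessibility: 0R0, 0R1, 1R0, 1R1
Branch closes: a and not a both at 0.
(One branch shown.) All branches close.

No, unsatisfiable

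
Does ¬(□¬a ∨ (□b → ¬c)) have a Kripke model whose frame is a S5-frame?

1. ¬(□¬a ∨ (□b → ¬c)), 0
2. ¬□¬a, 0
3. ¬(□b → ¬c), 0
4. □b, 0
5. c, 0
6. b, 0
7. a, 1
8. b, 1
Accessibility: 0R0, 0R1, 1R0, 1R1

Satisfiable (open branch found)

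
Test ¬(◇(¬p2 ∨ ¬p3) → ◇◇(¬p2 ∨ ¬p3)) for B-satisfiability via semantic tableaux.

1. ¬(◇(¬p2 ∨ ¬p3) → ◇◇(¬p2 ∨ ¬p3)), 0
2. ◇(¬p2 ∨ ¬p3), 0
3. ¬◇◇(¬p2 ∨ ¬p3), 0
4. ¬◇(¬p2 ∨ ¬p3), 0
5. ¬(¬p2 ∨ ¬p3), 0
6. p2, 0
7. p3, 0
8. ¬p2 ∨ ¬p3, 1
9. ¬◇(¬p2 ∨ ¬p3), 1
10. ¬(¬p2 ∨ ¬p3), 1
11. p2, 1
12. p3, 1
13. ¬p3, 1
Accessibility: 0R0, 0R1, 1R0, 1R1
Branch closes: p3 and ¬p3 both at 1.
All branches of the tableau close; one closing branch shown above.

Unsatisfiable (every branch closes)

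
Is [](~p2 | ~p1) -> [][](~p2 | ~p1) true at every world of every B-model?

Invalid (countermodel exists)

Tableau for the negation ~([](~p2 | ~p1) -> [][](~p2 | ~p1)):
1. ~([](~p2 | ~p1) -> [][](~p2 | ~p1)), 0
2. [](~p2 | ~p1), 0
3. ~[][](~p2 | ~p1), 0
4. ~p2 | ~p1, 0
5. ~p1, 0
6. ~[](~p2 | ~p1), 1
7. ~p2 | ~p1, 1
8. ~p1, 1
9. ~(~p2 | ~p1), 2
10. p2, 2
11. p1, 2
Accessibility: 0R0, 0R1, 1R0, 1R1, 1R2, 2R1, 2R2
The negation has an open branch (countermodel exists).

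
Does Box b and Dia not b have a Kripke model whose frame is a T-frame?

1. Box b and Dia not b, u
2. Box b, u   [and-rule on 1]
3. Dia not b, u   [and-rule on 1]
4. b, u   [Box-rule on 2 via uRu]
5. not b, v   [Dia-rule on 3: fresh world v, uRv]
6. b, v   [Box-rule on 2 via uRv]
Accessibility: uRu, uRv, vRv
Branch closes: b and not b both at v.
(One branch shown.) All branches close.

No, unsatisfiable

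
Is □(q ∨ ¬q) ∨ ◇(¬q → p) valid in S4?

Tableau for the negation ¬(□(q ∨ ¬q) ∨ ◇(¬q → p)):
1. ¬(□(q ∨ ¬q) ∨ ◇(¬q → p)), 0
2. ¬□(q ∨ ¬q), 0   [¬∨-rule on 1]
3. ¬◇(¬q → p), 0   [¬∨-rule on 1]
4. ¬(¬q → p), 0   [¬◇-rule on 3 via 0R0]
5. ¬q, 0   [¬→-rule on 4]
6. ¬p, 0   [¬→-rule on 4]
7. ¬(q ∨ ¬q), 1   [¬□-rule on 2: fresh world 1, 0R1]
8. ¬q, 1   [¬∨-rule on 7]
9. q, 1   [¬∨-rule on 7]
Accessibility: 0R0, 0R1, 1R1
Branch closes: q and ¬q both at 1.
All branches of the negation close; one closing branch shown above.

Yes, valid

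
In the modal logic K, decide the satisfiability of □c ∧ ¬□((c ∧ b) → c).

No, unsatisfiable

1. □c ∧ ¬□((c ∧ b) → c), 0
2. □c, 0
3. ¬□((c ∧ b) → c), 0
4. ¬((c ∧ b) → c), 1
5. c ∧ b, 1
6. ¬c, 1
7. c, 1
8. b, 1
Accessibility: 0R1
Branch closes: c and ¬c both at 1.
(One branch shown.) All branches close.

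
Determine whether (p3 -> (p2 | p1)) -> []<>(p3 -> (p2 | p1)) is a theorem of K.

Invalid (countermodel exists)

Tableau for the negation ~((p3 -> (p2 | p1)) -> []<>(p3 -> (p2 | p1))):
1. ~((p3 -> (p2 | p1)) -> []<>(p3 -> (p2 | p1))), u
2. p3 -> (p2 | p1), u
3. ~[]<>(p3 -> (p2 | p1)), u
4. p2 | p1, u
5. p1, u
6. ~<>(p3 -> (p2 | p1)), v
Accessibility: uRv
The negation has an open branch (countermodel exists).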